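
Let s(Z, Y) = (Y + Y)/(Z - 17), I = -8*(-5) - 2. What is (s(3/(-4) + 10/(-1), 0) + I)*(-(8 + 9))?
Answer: -646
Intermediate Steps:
I = 38 (I = 40 - 2 = 38)
s(Z, Y) = 2*Y/(-17 + Z) (s(Z, Y) = (2*Y)/(-17 + Z) = 2*Y/(-17 + Z))
(s(3/(-4) + 10/(-1), 0) + I)*(-(8 + 9)) = (2*0/(-17 + (3/(-4) + 10/(-1))) + 38)*(-(8 + 9)) = (2*0/(-17 + (3*(-¼) + 10*(-1))) + 38)*(-1*17) = (2*0/(-17 + (-¾ - 10)) + 38)*(-17) = (2*0/(-17 - 43/4) + 38)*(-17) = (2*0/(-111/4) + 38)*(-17) = (2*0*(-4/111) + 38)*(-17) = (0 + 38)*(-17) = 38*(-17) = -646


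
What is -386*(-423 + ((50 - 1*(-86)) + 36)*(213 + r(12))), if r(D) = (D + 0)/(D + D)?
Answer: -14011414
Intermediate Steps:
r(D) = ½ (r(D) = D/((2*D)) = D*(1/(2*D)) = ½)
-386*(-423 + ((50 - 1*(-86)) + 36)*(213 + r(12))) = -386*(-423 + ((50 - 1*(-86)) + 36)*(213 + ½)) = -386*(-423 + ((50 + 86) + 36)*(427/2)) = -386*(-423 + (136 + 36)*(427/2)) = -386*(-423 + 172*(427/2)) = -386*(-423 + 36722) = -386*36299 = -14011414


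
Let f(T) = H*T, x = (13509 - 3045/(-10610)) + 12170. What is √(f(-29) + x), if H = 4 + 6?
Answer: √114325014174/2122 ≈ 159.34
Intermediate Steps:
H = 10
x = 54491447/2122 (x = (13509 - 3045*(-1/10610)) + 12170 = (13509 + 609/2122) + 12170 = 28666707/2122 + 12170 = 54491447/2122 ≈ 25679.)
f(T) = 10*T
√(f(-29) + x) = √(10*(-29) + 54491447/2122) = √(-290 + 54491447/2122) = √(53876067/2122) = √114325014174/2122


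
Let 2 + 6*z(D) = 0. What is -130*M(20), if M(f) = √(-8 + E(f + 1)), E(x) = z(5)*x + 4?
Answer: -130*I*√11 ≈ -431.16*I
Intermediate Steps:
z(D) = -⅓ (z(D) = -⅓ + (⅙)*0 = -⅓ + 0 = -⅓)
E(x) = 4 - x/3 (E(x) = -x/3 + 4 = 4 - x/3)
M(f) = √(-13/3 - f/3) (M(f) = √(-8 + (4 - (f + 1)/3)) = √(-8 + (4 - (1 + f)/3)) = √(-8 + (4 + (-⅓ - f/3))) = √(-8 + (11/3 - f/3)) = √(-13/3 - f/3))
-130*M(20) = -130*√(-39 - 3*20)/3 = -130*√(-39 - 60)/3 = -130*√(-99)/3 = -130*3*I*√11/3 = -130*I*√11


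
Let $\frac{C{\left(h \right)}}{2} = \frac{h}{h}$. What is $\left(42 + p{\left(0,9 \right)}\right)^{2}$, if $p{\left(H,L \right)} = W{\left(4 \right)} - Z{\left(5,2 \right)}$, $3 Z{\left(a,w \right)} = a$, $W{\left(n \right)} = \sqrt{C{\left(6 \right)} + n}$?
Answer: $\frac{14695}{9} + \frac{242 \sqrt{6}}{3} \approx 1830.4$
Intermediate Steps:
$C{\left(h \right)} = 2$ ($C{\left(h \right)} = 2 \frac{h}{h} = 2 \cdot 1 = 2$)
$W{\left(n \right)} = \sqrt{2 + n}$
$Z{\left(a,w \right)} = \frac{a}{3}$
$p{\left(H,L \right)} = - \frac{5}{3} + \sqrt{6}$ ($p{\left(H,L \right)} = \sqrt{2 + 4} - \frac{1}{3} \cdot 5 = \sqrt{6} - \frac{5}{3} = - \frac{5}{3} + \sqrt{6}$)
$\left(42 + p{\left(0,9 \right)}\right)^{2} = \left(42 - \left(\frac{5}{3} - \sqrt{6}\right)\right)^{2} = \left(\frac{121}{3} + \sqrt{6}\right)^{2}$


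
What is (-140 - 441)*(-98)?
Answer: 56938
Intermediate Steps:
(-140 - 441)*(-98) = -581*(-98) = 56938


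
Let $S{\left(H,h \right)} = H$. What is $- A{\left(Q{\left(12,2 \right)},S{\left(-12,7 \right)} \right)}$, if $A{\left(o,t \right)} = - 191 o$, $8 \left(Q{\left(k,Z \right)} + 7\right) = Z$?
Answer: $- \frac{5157}{4} \approx -1289.3$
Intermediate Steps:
$Q{\left(k,Z \right)} = -7 + \frac{Z}{8}$
$- A{\left(Q{\left(12,2 \right)},S{\left(-12,7 \right)} \right)} = - \left(-191\right) \left(-7 + \frac{1}{8} \cdot 2\right) = - \left(-191\right) \left(-7 + \frac{1}{4}\right) = - \frac{\left(-191\right) \left(-27\right)}{4} = \left(-1\right) \frac{5157}{4} = - \frac{5157}{4}$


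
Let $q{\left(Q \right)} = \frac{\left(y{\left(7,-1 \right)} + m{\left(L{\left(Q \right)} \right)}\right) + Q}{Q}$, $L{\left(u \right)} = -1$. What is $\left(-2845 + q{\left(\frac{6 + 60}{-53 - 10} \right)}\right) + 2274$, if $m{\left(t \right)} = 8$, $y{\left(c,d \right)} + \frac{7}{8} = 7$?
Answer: $- \frac{102693}{176} \approx -583.48$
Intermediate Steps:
$y{\left(c,d \right)} = \frac{49}{8}$ ($y{\left(c,d \right)} = - \frac{7}{8} + 7 = \frac{49}{8}$)
$q{\left(Q \right)} = \frac{\frac{113}{8} + Q}{Q}$ ($q{\left(Q \right)} = \frac{\left(\frac{49}{8} + 8\right) + Q}{Q} = \frac{\frac{113}{8} + Q}{Q}$)
$\left(-2845 + q{\left(\frac{6 + 60}{-53 - 10} \right)}\right) + 2274 = \left(-2845 + \frac{\frac{113}{8} + \frac{6 + 60}{-53 - 10}}{\left(6 + 60\right) \frac{1}{-53 - 10}}\right) + 2274 = \left(-2845 + \frac{\frac{113}{8} + \frac{66}{-63}}{66 \frac{1}{-63}}\right) + 2274 = \left(-2845 + \frac{\frac{113}{8} + 66 \left(- \frac{1}{63}\right)}{66 \left(- \frac{1}{63}\right)}\right) + 2274 = \left(-2845 + \frac{\frac{113}{8} - \frac{22}{21}}{- \frac{22}{21}}\right) + 2274 = \left(-2845 - \frac{2197}{176}\right) + 2274 = - \frac{502917}{176} + 2274 = - \frac{102693}{176}$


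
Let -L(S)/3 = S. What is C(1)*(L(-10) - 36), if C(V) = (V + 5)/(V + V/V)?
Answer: -18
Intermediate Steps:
L(S) = -3*S
C(V) = (5 + V)/(1 + V) (C(V) = (5 + V)/(V + 1) = (5 + V)/(1 + V))
C(1)*(L(-10) - 36) = ((5 + 1)/(1 + 1))*(-3*(-10) - 36) = (6/2)*(30 - 36) = ((½)*6)*(-6) = 3*(-6) = -18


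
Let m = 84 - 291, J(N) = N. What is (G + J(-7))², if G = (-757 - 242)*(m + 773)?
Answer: 319723524481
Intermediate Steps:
m = -207
G = -565434 (G = (-757 - 242)*(-207 + 773) = -999*566 = -565434)
(G + J(-7))² = (-565434 - 7)² = (-565441)² = 319723524481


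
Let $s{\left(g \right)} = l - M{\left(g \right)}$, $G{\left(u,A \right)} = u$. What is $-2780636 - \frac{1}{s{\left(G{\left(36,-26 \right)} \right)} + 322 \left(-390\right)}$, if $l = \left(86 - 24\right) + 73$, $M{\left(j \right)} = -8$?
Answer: $- \frac{348794637931}{125437} \approx -2.7806 \cdot 10^{6}$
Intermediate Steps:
$l = 135$ ($l = 62 + 73 = 135$)
$s{\left(g \right)} = 143$ ($s{\left(g \right)} = 135 - -8 = 135 + 8 = 143$)
$-2780636 - \frac{1}{s{\left(G{\left(36,-26 \right)} \right)} + 322 \left(-390\right)} = -2780636 - \frac{1}{143 + 322 \left(-390\right)} = -2780636 - \frac{1}{143 - 125580} = -2780636 - \frac{1}{-125437} = -2780636 - - \frac{1}{125437} = -2780636 + \frac{1}{125437} = - \frac{348794637931}{125437}$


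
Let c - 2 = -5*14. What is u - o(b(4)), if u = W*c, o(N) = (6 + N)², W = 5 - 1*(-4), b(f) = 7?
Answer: -781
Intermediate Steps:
c = -68 (c = 2 - 5*14 = 2 - 70 = -68)
W = 9 (W = 5 + 4 = 9)
u = -612 (u = 9*(-68) = -612)
u - o(b(4)) = -612 - (6 + 7)² = -612 - 1*13² = -612 - 1*169 = -612 - 169 = -781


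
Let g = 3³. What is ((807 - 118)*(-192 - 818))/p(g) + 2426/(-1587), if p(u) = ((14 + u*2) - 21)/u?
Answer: -29818304632/74589 ≈ -3.9977e+5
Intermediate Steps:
g = 27
p(u) = (-7 + 2*u)/u (p(u) = ((14 + 2*u) - 21)/u = (-7 + 2*u)/u)
((807 - 118)*(-192 - 818))/p(g) + 2426/(-1587) = ((807 - 118)*(-192 - 818))/(2 - 7/27) + 2426/(-1587) = (689*(-1010))/(2 - 7*1/27) + 2426*(-1/1587) = -695890/(2 - 7/27) - 2426/1587 = -695890/47/27 - 2426/1587 = -695890*27/47 - 2426/1587 = -18789030/47 - 2426/1587 = -29818304632/74589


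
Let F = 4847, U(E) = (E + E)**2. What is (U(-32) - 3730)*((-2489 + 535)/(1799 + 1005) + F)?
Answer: 1243396611/701 ≈ 1.7737e+6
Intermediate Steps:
U(E) = 4*E**2 (U(E) = (2*E)**2 = 4*E**2)
(U(-32) - 3730)*((-2489 + 535)/(1799 + 1005) + F) = (4*(-32)**2 - 3730)*((-2489 + 535)/(1799 + 1005) + 4847) = (4*1024 - 3730)*(-1954/2804 + 4847) = (4096 - 3730)*(-1954*1/2804 + 4847) = 366*(-977/1402 + 4847) = 366*(6794517/1402) = 1243396611/701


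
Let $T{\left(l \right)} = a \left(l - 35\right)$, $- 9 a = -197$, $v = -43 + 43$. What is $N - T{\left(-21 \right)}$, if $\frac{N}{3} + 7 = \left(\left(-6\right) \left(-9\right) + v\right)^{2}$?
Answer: $\frac{89575}{9} \approx 9952.8$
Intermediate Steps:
$v = 0$
$N = 8727$ ($N = -21 + 3 \left(\left(-6\right) \left(-9\right) + 0\right)^{2} = -21 + 3 \left(54 + 0\right)^{2} = -21 + 3 \cdot 54^{2} = -21 + 3 \cdot 2916 = -21 + 8748 = 8727$)
$a = \frac{197}{9}$ ($a = \left(- \frac{1}{9}\right) \left(-197\right) = \frac{197}{9} \approx 21.889$)
$T{\left(l \right)} = - \frac{6895}{9} + \frac{197 l}{9}$ ($T{\left(l \right)} = \frac{197 \left(l - 35\right)}{9} = \frac{197 \left(-35 + l\right)}{9} = - \frac{6895}{9} + \frac{197 l}{9}$)
$N - T{\left(-21 \right)} = 8727 - \left(- \frac{6895}{9} + \frac{197}{9} \left(-21\right)\right) = 8727 - \left(- \frac{6895}{9} - \frac{1379}{3}\right) = 8727 - - \frac{11032}{9} = 8727 + \frac{11032}{9} = \frac{89575}{9}$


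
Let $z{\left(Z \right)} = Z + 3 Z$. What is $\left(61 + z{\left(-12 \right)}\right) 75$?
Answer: $975$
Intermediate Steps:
$z{\left(Z \right)} = 4 Z$
$\left(61 + z{\left(-12 \right)}\right) 75 = \left(61 + 4 \left(-12\right)\right) 75 = \left(61 - 48\right) 75 = 13 \cdot 75 = 975$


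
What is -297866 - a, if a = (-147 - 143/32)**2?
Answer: -328508193/1024 ≈ -3.2081e+5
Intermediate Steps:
a = 23493409/1024 (a = (-147 - 143*1/32)**2 = (-147 - 143/32)**2 = (-4847/32)**2 = 23493409/1024 ≈ 22943.)
-297866 - a = -297866 - 1*23493409/1024 = -297866 - 23493409/1024 = -328508193/1024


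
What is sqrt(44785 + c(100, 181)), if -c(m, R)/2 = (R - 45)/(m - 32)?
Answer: sqrt(44781) ≈ 211.62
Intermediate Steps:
c(m, R) = -2*(-45 + R)/(-32 + m) (c(m, R) = -2*(R - 45)/(m - 32) = -2*(-45 + R)/(-32 + m))
sqrt(44785 + c(100, 181)) = sqrt(44785 + 2*(45 - 1*181)/(-32 + 100)) = sqrt(44785 + 2*(45 - 181)/68) = sqrt(44785 + 2*(1/68)*(-136)) = sqrt(44785 - 4) = sqrt(44781)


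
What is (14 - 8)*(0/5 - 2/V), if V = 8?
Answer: -3/2 ≈ -1.5000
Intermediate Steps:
(14 - 8)*(0/5 - 2/V) = (14 - 8)*(0/5 - 2/8) = 6*(0*(⅕) - 2*⅛) = 6*(0 - ¼) = 6*(-¼) = -3/2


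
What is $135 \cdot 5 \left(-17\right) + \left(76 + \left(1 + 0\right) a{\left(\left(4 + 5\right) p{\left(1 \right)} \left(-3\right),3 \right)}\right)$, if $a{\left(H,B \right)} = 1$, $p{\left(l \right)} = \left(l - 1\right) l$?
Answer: $-11398$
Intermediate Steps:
$p{\left(l \right)} = l \left(-1 + l\right)$ ($p{\left(l \right)} = \left(-1 + l\right) l = l \left(-1 + l\right)$)
$135 \cdot 5 \left(-17\right) + \left(76 + \left(1 + 0\right) a{\left(\left(4 + 5\right) p{\left(1 \right)} \left(-3\right),3 \right)}\right) = 135 \cdot 5 \left(-17\right) + \left(76 + \left(1 + 0\right) 1\right) = 135 \left(-85\right) + \left(76 + 1 \cdot 1\right) = -11475 + \left(76 + 1\right) = -11475 + 77 = -11398$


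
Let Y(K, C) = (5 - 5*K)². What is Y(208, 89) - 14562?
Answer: 1056663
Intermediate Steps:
Y(208, 89) - 14562 = 25*(-1 + 208)² - 14562 = 25*207² - 14562 = 25*42849 - 14562 = 1071225 - 14562 = 1056663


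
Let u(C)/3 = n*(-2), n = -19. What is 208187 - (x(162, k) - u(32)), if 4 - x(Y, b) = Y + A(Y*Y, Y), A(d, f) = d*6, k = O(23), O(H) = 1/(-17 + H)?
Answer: 365923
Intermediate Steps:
u(C) = 114 (u(C) = 3*(-19*(-2)) = 3*38 = 114)
k = 1/6 (k = 1/(-17 + 23) = 1/6 ≈ 0.16667)
A(d, f) = 6*d
x(Y, b) = 4 - Y - 6*Y**2 (x(Y, b) = 4 - (Y + 6*(Y*Y)) = 4 - (Y + 6*Y**2) = 4 + (-Y - 6*Y**2) = 4 - Y - 6*Y**2)
208187 - (x(162, k) - u(32)) = 208187 - ((4 - 1*162 - 6*162**2) - 1*114) = 208187 - ((4 - 162 - 6*26244) - 114) = 208187 - ((4 - 162 - 157464) - 114) = 208187 - (-157622 - 114) = 208187 - 1*(-157736) = 208187 + 157736 = 365923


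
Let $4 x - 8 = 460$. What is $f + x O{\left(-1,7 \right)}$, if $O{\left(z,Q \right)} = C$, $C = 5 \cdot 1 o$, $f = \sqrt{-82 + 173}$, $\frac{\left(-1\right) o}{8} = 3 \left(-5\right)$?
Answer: $70200 + \sqrt{91} \approx 70210.0$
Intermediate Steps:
$x = 117$ ($x = 2 + \frac{1}{4} \cdot 460 = 2 + 115 = 117$)
$o = 120$ ($o = - 8 \cdot 3 \left(-5\right) = \left(-8\right) \left(-15\right) = 120$)
$f = \sqrt{91} \approx 9.5394$
$C = 600$ ($C = 5 \cdot 1 \cdot 120 = 5 \cdot 120 = 600$)
$O{\left(z,Q \right)} = 600$
$f + x O{\left(-1,7 \right)} = \sqrt{91} + 117 \cdot 600 = \sqrt{91} + 70200 = 70200 + \sqrt{91}$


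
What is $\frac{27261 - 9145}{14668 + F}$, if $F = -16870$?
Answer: $- \frac{9058}{1101} \approx -8.2271$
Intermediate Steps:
$\frac{27261 - 9145}{14668 + F} = \frac{27261 - 9145}{14668 - 16870} = \frac{18116}{-2202} = 18116 \left(- \frac{1}{2202}\right) = - \frac{9058}{1101}$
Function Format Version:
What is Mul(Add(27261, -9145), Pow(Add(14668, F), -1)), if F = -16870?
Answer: Rational(-9058, 1101) ≈ -8.2271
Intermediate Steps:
Mul(Add(27261, -9145), Pow(Add(14668, F), -1)) = Mul(Add(27261, -9145), Pow(Add(14668, -16870), -1)) = Mul(18116, Pow(-2202, -1)) = Mul(18116, Rational(-1, 2202)) = Rational(-9058, 1101)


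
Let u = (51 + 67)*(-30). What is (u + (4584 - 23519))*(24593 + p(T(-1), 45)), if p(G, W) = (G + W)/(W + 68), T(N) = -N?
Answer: -62459261125/113 ≈ -5.5274e+8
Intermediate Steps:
p(G, W) = (G + W)/(68 + W)
u = -3540 (u = 118*(-30) = -3540)
(u + (4584 - 23519))*(24593 + p(T(-1), 45)) = (-3540 + (4584 - 23519))*(24593 + (-1*(-1) + 45)/(68 + 45)) = (-3540 - 18935)*(24593 + (1 + 45)/113) = -22475*(24593 + (1/113)*46) = -22475*(24593 + 46/113) = -22475*2779055/113 = -62459261125/113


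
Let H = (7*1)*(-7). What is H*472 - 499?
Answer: -23627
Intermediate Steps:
H = -49 (H = 7*(-7) = -49)
H*472 - 499 = -49*472 - 499 = -23128 - 499 = -23627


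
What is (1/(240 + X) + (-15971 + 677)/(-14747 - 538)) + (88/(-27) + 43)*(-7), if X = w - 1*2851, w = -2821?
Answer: -207127180933/747253080 ≈ -277.18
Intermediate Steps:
X = -5672 (X = -2821 - 1*2851 = -2821 - 2851 = -5672)
(1/(240 + X) + (-15971 + 677)/(-14747 - 538)) + (88/(-27) + 43)*(-7) = (1/(240 - 5672) + (-15971 + 677)/(-14747 - 538)) + (88/(-27) + 43)*(-7) = (1/(-5432) - 15294/(-15285)) + (88*(-1/27) + 43)*(-7) = (-1/5432 - 15294*(-1/15285)) + (-88/27 + 43)*(-7) = (-1/5432 + 5098/5095) + (1073/27)*(-7) = 27687241/27676040 - 7511/27 = -207127180933/747253080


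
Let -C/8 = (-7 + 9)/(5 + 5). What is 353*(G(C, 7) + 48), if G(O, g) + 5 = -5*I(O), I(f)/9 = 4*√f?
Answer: 15179 - 25416*I*√10 ≈ 15179.0 - 80373.0*I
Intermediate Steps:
C = -8/5 (C = -8*(-7 + 9)/(5 + 5) = -16/10 = -8*⅕ = -8/5 ≈ -1.6000)
I(f) = 36*√f (I(f) = 9*(4*√f) = 36*√f)
G(O, g) = -5 - 180*√O
353*(G(C, 7) + 48) = 353*((-5 - 72*I*√10) + 48) = 353*(43 - 72*I*√10) = 15179 - 25416*I*√10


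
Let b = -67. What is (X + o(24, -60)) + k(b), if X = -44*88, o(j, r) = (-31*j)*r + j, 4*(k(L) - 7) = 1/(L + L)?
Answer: 21868263/536 ≈ 40799.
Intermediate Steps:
k(L) = 7 + 1/(8*L) (k(L) = 7 + 1/(4*(L + L)) = 7 + 1/(4*((2*L))) = 7 + (1/(2*L))/4 = 7 + 1/(8*L))
o(j, r) = j - 31*j*r (o(j, r) = -31*j*r + j = j - 31*j*r)
X = -3872
(X + o(24, -60)) + k(b) = (-3872 + 24*(1 - 31*(-60))) + (7 + (⅛)/(-67)) = (-3872 + 24*(1 + 1860)) + (7 + (⅛)*(-1/67)) = (-3872 + 24*1861) + (7 - 1/536) = (-3872 + 44664) + 3751/536 = 40792 + 3751/536 = 21868263/536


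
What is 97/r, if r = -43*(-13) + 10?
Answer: 97/569 ≈ 0.17047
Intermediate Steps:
r = 569 (r = 559 + 10 = 569)
97/r = 97/569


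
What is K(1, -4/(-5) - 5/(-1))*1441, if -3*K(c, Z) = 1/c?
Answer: -1441/3 ≈ -480.33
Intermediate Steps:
K(c, Z) = -1/(3*c)
K(1, -4/(-5) - 5/(-1))*1441 = -⅓/1*1441 = -⅓*1*1441 = -⅓*1441 = -1441/3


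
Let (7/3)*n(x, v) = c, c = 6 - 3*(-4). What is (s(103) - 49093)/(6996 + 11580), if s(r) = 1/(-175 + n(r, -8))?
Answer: -28743955/10876248 ≈ -2.6428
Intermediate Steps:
c = 18 (c = 6 + 12 = 18)
n(x, v) = 54/7 (n(x, v) = (3/7)*18 = 54/7)
s(r) = -7/1171 (s(r) = 1/(-175 + 54/7) = 1/(-1171/7) = -7/1171)
(s(103) - 49093)/(6996 + 11580) = (-7/1171 - 49093)/(6996 + 11580) = -57487910/1171/18576 = -57487910/1171*1/18576 = -28743955/10876248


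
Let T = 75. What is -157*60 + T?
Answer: -9345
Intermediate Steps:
-157*60 + T = -157*60 + 75 = -9420 + 75 = -9345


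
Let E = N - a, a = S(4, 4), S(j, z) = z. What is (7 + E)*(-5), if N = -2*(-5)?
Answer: -65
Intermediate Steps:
N = 10
a = 4
E = 6 (E = 10 - 1*4 = 10 - 4 = 6)
(7 + E)*(-5) = (7 + 6)*(-5) = 13*(-5) = -65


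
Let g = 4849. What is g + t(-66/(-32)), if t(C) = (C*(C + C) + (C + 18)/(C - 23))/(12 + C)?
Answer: 974756909/201000 ≈ 4849.5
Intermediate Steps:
t(C) = (2*C² + (18 + C)/(-23 + C))/(12 + C) (t(C) = (C*(2*C) + (18 + C)/(-23 + C))/(12 + C) = (2*C² + (18 + C)/(-23 + C))/(12 + C))
g + t(-66/(-32)) = 4849 + (-18 - (-66)/(-32) - 2*(-66/(-32))³ + 46*(-66/(-32))²)/(276 - (-66/(-32))² + 11*(-66/(-32))) = 4849 + (-18 - (-66)*(-1)/32 - 2*(-66*(-1/32))³ + 46*(-66*(-1/32))²)/(276 - (-66*(-1/32))² + 11*(-66*(-1/32))) = 4849 + (-18 - 1*33/16 - 2*(33/16)³ + 46*(33/16)²)/(276 - (33/16)² + 11*(33/16)) = 4849 + (-18 - 33/16 - 2*35937/4096 + 46*(1089/256))/(276 - 1*1089/256 + 363/16) = 4849 + (-18 - 33/16 - 35937/2048 + 25047/128)/(276 - 1089/256 + 363/16) = 4849 + (323727/2048)/(75375/256) = 4849 + (256/75375)*(323727/2048) = 4849 + 107909/201000 = 974756909/201000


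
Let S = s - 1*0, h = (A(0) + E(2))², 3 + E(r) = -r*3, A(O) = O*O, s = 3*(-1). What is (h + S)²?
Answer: 6084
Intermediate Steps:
s = -3
A(O) = O²
E(r) = -3 - 3*r (E(r) = -3 - r*3 = -3 - 3*r)
h = 81 (h = (0² + (-3 - 3*2))² = (0 + (-3 - 6))² = (0 - 9)² = (-9)² = 81)
S = -3 (S = -3 - 1*0 = -3 + 0 = -3)
(h + S)² = (81 - 3)² = 78² = 6084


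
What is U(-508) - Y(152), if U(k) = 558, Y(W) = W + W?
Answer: 254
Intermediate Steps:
Y(W) = 2*W
U(-508) - Y(152) = 558 - 2*152 = 558 - 1*304 = 558 - 304 = 254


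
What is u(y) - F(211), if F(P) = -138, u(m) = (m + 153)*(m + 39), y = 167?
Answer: 66058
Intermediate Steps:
u(m) = (39 + m)*(153 + m) (u(m) = (153 + m)*(39 + m) = (39 + m)*(153 + m))
u(y) - F(211) = (5967 + 167**2 + 192*167) - 1*(-138) = (5967 + 27889 + 32064) + 138 = 65920 + 138 = 66058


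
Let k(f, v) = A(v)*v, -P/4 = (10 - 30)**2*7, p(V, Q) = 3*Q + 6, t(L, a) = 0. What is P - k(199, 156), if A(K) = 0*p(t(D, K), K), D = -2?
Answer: -11200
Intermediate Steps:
p(V, Q) = 6 + 3*Q
P = -11200 (P = -4*(10 - 30)**2*7 = -4*(-20)**2*7 = -1600*7 = -4*2800 = -11200)
A(K) = 0 (A(K) = 0*(6 + 3*K) = 0)
k(f, v) = 0 (k(f, v) = 0*v = 0)
P - k(199, 156) = -11200 - 1*0 = -11200 + 0 = -11200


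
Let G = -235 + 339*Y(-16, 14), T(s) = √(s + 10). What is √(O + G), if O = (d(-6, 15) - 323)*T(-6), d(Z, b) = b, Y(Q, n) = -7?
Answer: 2*I*√806 ≈ 56.78*I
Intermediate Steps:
T(s) = √(10 + s)
O = -616 (O = (15 - 323)*√(10 - 6) = -308*√4 = -308*2 = -616)
G = -2608 (G = -235 + 339*(-7) = -235 - 2373 = -2608)
√(O + G) = √(-616 - 2608) = √(-3224) = 2*I*√806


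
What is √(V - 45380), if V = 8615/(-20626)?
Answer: I*√19306276225870/20626 ≈ 213.03*I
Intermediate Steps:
V = -8615/20626 (V = 8615*(-1/20626) = -8615/20626 ≈ -0.41768)
√(V - 45380) = √(-8615/20626 - 45380) = √(-936016495/20626) = I*√19306276225870/20626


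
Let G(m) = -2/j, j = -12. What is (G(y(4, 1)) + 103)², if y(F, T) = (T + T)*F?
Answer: 383161/36 ≈ 10643.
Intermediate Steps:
y(F, T) = 2*F*T (y(F, T) = (2*T)*F = 2*F*T)
G(m) = ⅙ (G(m) = -2/(-12) = -2*(-1/12) = ⅙)
(G(y(4, 1)) + 103)² = (⅙ + 103)² = (619/6)² = 383161/36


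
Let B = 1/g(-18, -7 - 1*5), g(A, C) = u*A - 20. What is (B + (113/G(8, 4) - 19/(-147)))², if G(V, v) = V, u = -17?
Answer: 5748950903809/28280476224 ≈ 203.28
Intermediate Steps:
g(A, C) = -20 - 17*A (g(A, C) = -17*A - 20 = -20 - 17*A)
B = 1/286 (B = 1/(-20 - 17*(-18)) = 1/(-20 + 306) = 1/286 ≈ 0.0034965)
(B + (113/G(8, 4) - 19/(-147)))² = (1/286 + (113/8 - 19/(-147)))² = (1/286 + (113*(⅛) - 19*(-1/147)))² = (1/286 + (113/8 + 19/147))² = (1/286 + 16763/1176)² = (2397697/168168)² = 5748950903809/28280476224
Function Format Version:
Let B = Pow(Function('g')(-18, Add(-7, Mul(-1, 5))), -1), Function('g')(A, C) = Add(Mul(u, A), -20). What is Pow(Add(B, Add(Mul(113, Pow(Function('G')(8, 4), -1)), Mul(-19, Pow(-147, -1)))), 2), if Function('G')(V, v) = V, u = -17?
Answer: Rational(5748950903809, 28280476224) ≈ 203.28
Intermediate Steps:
Function('g')(A, C) = Add(-20, Mul(-17, A)) (Function('g')(A, C) = Add(Mul(-17, A), -20) = Add(-20, Mul(-17, A)))
B = Rational(1, 286) (B = Pow(Add(-20, Mul(-17, -18)), -1) = Pow(Add(-20, 306), -1) = Pow(286, -1) = Rational(1, 286) ≈ 0.0034965)
Pow(Add(B, Add(Mul(113, Pow(Function('G')(8, 4), -1)), Mul(-19, Pow(-147, -1)))), 2) = Pow(Add(Rational(1, 286), Add(Mul(113, Pow(8, -1)), Mul(-19, Pow(-147, -1)))), 2) = Pow(Add(Rational(1, 286), Add(Mul(113, Rational(1, 8)), Mul(-19, Rational(-1, 147)))), 2) = Pow(Add(Rational(1, 286), Add(Rational(113, 8), Rational(19, 147))), 2) = Pow(Add(Rational(1, 286), Rational(16763, 1176)), 2) = Pow(Rational(2397697, 168168), 2) = Rational(5748950903809, 28280476224)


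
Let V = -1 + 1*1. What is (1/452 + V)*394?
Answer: 197/226 ≈ 0.87168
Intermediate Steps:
V = 0 (V = -1 + 1 = 0)
(1/452 + V)*394 = (1/452 + 0)*394 = (1/452)*394 = 197/226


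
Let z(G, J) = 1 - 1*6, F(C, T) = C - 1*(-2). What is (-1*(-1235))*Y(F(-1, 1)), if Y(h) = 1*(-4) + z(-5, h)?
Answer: -11115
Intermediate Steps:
F(C, T) = 2 + C (F(C, T) = C + 2 = 2 + C)
z(G, J) = -5 (z(G, J) = 1 - 6 = -5)
Y(h) = -9 (Y(h) = 1*(-4) - 5 = -4 - 5 = -9)
(-1*(-1235))*Y(F(-1, 1)) = -1*(-1235)*(-9) = 1235*(-9) = -11115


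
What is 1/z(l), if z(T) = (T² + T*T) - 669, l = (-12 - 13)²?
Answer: 1/780581 ≈ 1.2811e-6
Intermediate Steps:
l = 625 (l = (-25)² = 625)
z(T) = -669 + 2*T² (z(T) = (T² + T²) - 669 = 2*T² - 669 = -669 + 2*T²)
1/z(l) = 1/(-669 + 2*625²) = 1/(-669 + 2*390625) = 1/(-669 + 781250) = 1/780581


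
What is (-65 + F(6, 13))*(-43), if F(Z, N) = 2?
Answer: 2709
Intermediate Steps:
(-65 + F(6, 13))*(-43) = (-65 + 2)*(-43) = -63*(-43) = 2709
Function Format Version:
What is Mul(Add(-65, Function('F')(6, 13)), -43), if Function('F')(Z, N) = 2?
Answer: 2709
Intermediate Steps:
Mul(Add(-65, Function('F')(6, 13)), -43) = Mul(Add(-65, 2), -43) = Mul(-63, -43) = 2709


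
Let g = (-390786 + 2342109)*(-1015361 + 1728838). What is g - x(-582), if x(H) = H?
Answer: 1392224080653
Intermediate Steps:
g = 1392224080071 (g = 1951323*713477 = 1392224080071)
g - x(-582) = 1392224080071 - 1*(-582) = 1392224080071 + 582 = 1392224080653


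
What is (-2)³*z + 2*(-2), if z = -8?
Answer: 60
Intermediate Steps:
(-2)³*z + 2*(-2) = (-2)³*(-8) + 2*(-2) = -8*(-8) - 4 = 64 - 4 = 60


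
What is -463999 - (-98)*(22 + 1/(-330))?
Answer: -76204144/165 ≈ -4.6184e+5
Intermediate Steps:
-463999 - (-98)*(22 + 1/(-330)) = -463999 - (-98)*(22 - 1/330) = -463999 - (-98)*7259/330 = -463999 - 1*(-355691/165) = -463999 + 355691/165 = -76204144/165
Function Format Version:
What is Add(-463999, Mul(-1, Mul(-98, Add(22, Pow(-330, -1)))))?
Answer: Rational(-76204144, 165) ≈ -4.6184e+5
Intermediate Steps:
Add(-463999, Mul(-1, Mul(-98, Add(22, Pow(-330, -1))))) = Add(-463999, Mul(-1, Mul(-98, Add(22, Rational(-1, 330))))) = Add(-463999, Mul(-1, Mul(-98, Rational(7259, 330)))) = Add(-463999, Mul(-1, Rational(-355691, 165))) = Add(-463999, Rational(355691, 165)) = Rational(-76204144, 165)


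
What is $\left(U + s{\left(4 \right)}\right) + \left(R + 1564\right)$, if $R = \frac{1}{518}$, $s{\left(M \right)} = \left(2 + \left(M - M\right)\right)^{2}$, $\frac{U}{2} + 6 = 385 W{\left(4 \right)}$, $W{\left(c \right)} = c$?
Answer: $\frac{2401449}{518} \approx 4636.0$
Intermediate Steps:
$U = 3068$ ($U = -12 + 2 \cdot 385 \cdot 4 = -12 + 2 \cdot 1540 = -12 + 3080 = 3068$)
$s{\left(M \right)} = 4$ ($s{\left(M \right)} = \left(2 + 0\right)^{2} = 2^{2} = 4$)
$R = \frac{1}{518} \approx 0.0019305$
$\left(U + s{\left(4 \right)}\right) + \left(R + 1564\right) = \left(3068 + 4\right) + \left(\frac{1}{518} + 1564\right) = 3072 + \frac{810153}{518} = \frac{2401449}{518}$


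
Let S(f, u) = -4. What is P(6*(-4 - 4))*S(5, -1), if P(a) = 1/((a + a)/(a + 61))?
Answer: 13/24 ≈ 0.54167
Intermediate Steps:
P(a) = (61 + a)/(2*a) (P(a) = 1/((2*a)/(61 + a)) = 1/(2*a/(61 + a)) = (61 + a)/(2*a))
P(6*(-4 - 4))*S(5, -1) = ((61 + 6*(-4 - 4))/(2*((6*(-4 - 4)))))*(-4) = ((61 + 6*(-8))/(2*((6*(-8)))))*(-4) = ((½)*(61 - 48)/(-48))*(-4) = ((½)*(-1/48)*13)*(-4) = -13/96*(-4) = 13/24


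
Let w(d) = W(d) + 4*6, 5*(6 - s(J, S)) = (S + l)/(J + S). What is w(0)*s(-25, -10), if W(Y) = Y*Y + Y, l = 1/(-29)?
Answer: 723816/5075 ≈ 142.62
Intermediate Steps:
l = -1/29 ≈ -0.034483
W(Y) = Y + Y**2 (W(Y) = Y**2 + Y = Y + Y**2)
s(J, S) = 6 - (-1/29 + S)/(5*(J + S)) (s(J, S) = 6 - (S - 1/29)/(5*(J + S)) = 6 - (-1/29 + S)/(5*(J + S)))
w(d) = 24 + d*(1 + d) (w(d) = d*(1 + d) + 4*6 = d*(1 + d) + 24 = 24 + d*(1 + d))
w(0)*s(-25, -10) = (24 + 0*(1 + 0))*((1 + 841*(-10) + 870*(-25))/(145*(-25 - 10))) = (24 + 0*1)*((1/145)*(1 - 8410 - 21750)/(-35)) = (24 + 0)*((1/145)*(-1/35)*(-30159)) = 24*(30159/5075) = 723816/5075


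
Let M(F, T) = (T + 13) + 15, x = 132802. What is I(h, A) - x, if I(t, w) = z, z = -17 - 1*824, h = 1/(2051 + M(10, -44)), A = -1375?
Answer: -133643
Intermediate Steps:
M(F, T) = 28 + T (M(F, T) = (13 + T) + 15 = 28 + T)
h = 1/2035 (h = 1/(2051 + (28 - 44)) = 1/(2051 - 16) = 1/2035 ≈ 0.00049140)
z = -841 (z = -17 - 824 = -841)
I(t, w) = -841
I(h, A) - x = -841 - 1*132802 = -841 - 132802 = -133643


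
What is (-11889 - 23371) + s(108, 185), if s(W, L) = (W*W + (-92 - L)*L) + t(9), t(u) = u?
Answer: -74832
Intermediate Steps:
s(W, L) = 9 + W**2 + L*(-92 - L) (s(W, L) = (W*W + (-92 - L)*L) + 9 = (W**2 + L*(-92 - L)) + 9 = 9 + W**2 + L*(-92 - L))
(-11889 - 23371) + s(108, 185) = (-11889 - 23371) + (9 + 108**2 - 1*185**2 - 92*185) = -35260 + (9 + 11664 - 1*34225 - 17020) = -35260 + (9 + 11664 - 34225 - 17020) = -35260 - 39572 = -74832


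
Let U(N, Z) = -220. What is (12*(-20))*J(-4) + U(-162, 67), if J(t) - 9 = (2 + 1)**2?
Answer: -4540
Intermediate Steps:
J(t) = 18 (J(t) = 9 + (2 + 1)**2 = 9 + 3**2 = 9 + 9 = 18)
(12*(-20))*J(-4) + U(-162, 67) = (12*(-20))*18 - 220 = -240*18 - 220 = -4320 - 220 = -4540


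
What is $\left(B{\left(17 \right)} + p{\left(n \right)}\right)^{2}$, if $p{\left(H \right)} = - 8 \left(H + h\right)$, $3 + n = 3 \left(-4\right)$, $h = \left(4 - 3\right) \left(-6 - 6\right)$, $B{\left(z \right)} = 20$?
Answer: $55696$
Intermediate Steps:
$h = -12$ ($h = \left(4 - 3\right) \left(-12\right) = 1 \left(-12\right) = -12$)
$n = -15$ ($n = -3 + 3 \left(-4\right) = -3 - 12 = -15$)
$p{\left(H \right)} = 96 - 8 H$ ($p{\left(H \right)} = - 8 \left(H - 12\right) = - 8 \left(-12 + H\right) = 96 - 8 H$)
$\left(B{\left(17 \right)} + p{\left(n \right)}\right)^{2} = \left(20 + \left(96 - -120\right)\right)^{2} = \left(20 + \left(96 + 120\right)\right)^{2} = \left(20 + 216\right)^{2} = 236^{2} = 55696$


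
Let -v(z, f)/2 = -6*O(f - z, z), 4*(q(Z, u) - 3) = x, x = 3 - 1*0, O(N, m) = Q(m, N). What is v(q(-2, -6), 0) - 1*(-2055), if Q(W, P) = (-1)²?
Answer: 2067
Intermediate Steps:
Q(W, P) = 1
O(N, m) = 1
x = 3 (x = 3 + 0 = 3)
q(Z, u) = 15/4 (q(Z, u) = 3 + (¼)*3 = 3 + ¾ = 15/4)
v(z, f) = 12 (v(z, f) = -(-12) = -2*(-6) = 12)
v(q(-2, -6), 0) - 1*(-2055) = 12 - 1*(-2055) = 12 + 2055 = 2067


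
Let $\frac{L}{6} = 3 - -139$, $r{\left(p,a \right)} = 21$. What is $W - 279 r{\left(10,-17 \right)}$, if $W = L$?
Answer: $-5007$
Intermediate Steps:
$L = 852$ ($L = 6 \left(3 - -139\right) = 6 \left(3 + 139\right) = 6 \cdot 142 = 852$)
$W = 852$
$W - 279 r{\left(10,-17 \right)} = 852 - 5859 = -5007$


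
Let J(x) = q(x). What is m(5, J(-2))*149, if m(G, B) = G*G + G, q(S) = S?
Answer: 4470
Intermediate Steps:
J(x) = x
m(G, B) = G + G**2 (m(G, B) = G**2 + G = G + G**2)
m(5, J(-2))*149 = (5*(1 + 5))*149 = (5*6)*149 = 30*149 = 4470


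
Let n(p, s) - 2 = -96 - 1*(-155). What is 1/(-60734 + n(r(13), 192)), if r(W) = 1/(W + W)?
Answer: -1/60673 ≈ -1.6482e-5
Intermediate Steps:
r(W) = 1/(2*W)
n(p, s) = 61 (n(p, s) = 2 + (-96 - 1*(-155)) = 2 + (-96 + 155) = 2 + 59 = 61)
1/(-60734 + n(r(13), 192)) = 1/(-60734 + 61) = 1/(-60673) = -1/60673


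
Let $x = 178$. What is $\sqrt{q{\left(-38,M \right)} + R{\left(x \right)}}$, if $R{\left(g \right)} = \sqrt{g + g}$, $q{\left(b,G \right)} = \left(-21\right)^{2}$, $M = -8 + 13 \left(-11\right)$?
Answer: $\sqrt{441 + 2 \sqrt{89}} \approx 21.445$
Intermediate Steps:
$M = -151$ ($M = -8 - 143 = -151$)
$q{\left(b,G \right)} = 441$
$R{\left(g \right)} = \sqrt{2} \sqrt{g}$ ($R{\left(g \right)} = \sqrt{2 g} = \sqrt{2} \sqrt{g}$)
$\sqrt{q{\left(-38,M \right)} + R{\left(x \right)}} = \sqrt{441 + \sqrt{2} \sqrt{178}} = \sqrt{441 + 2 \sqrt{89}}$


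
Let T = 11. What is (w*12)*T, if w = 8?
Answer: 1056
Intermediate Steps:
(w*12)*T = (8*12)*11 = 96*11 = 1056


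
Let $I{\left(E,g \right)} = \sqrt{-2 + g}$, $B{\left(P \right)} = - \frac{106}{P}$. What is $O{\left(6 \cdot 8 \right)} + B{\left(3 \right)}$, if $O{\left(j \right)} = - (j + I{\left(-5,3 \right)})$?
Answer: $- \frac{253}{3} \approx -84.333$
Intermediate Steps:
$O{\left(j \right)} = -1 - j$ ($O{\left(j \right)} = - (j + \sqrt{-2 + 3}) = - (j + \sqrt{1}) = - (j + 1) = - (1 + j) = -1 - j$)
$O{\left(6 \cdot 8 \right)} + B{\left(3 \right)} = \left(-1 - 6 \cdot 8\right) - \frac{106}{3} = \left(-1 - 48\right) - \frac{106}{3} = -49 - \frac{106}{3} = - \frac{253}{3}$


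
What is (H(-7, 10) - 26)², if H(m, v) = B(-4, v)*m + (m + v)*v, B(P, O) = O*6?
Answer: 173056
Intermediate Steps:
B(P, O) = 6*O
H(m, v) = v*(m + v) + 6*m*v (H(m, v) = (6*v)*m + (m + v)*v = 6*m*v + v*(m + v) = v*(m + v) + 6*m*v)
(H(-7, 10) - 26)² = (10*(10 + 7*(-7)) - 26)² = (10*(10 - 49) - 26)² = (10*(-39) - 26)² = (-390 - 26)² = (-416)² = 173056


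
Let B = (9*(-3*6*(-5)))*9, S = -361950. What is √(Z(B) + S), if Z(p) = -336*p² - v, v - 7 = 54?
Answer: 11*I*√147576691 ≈ 1.3363e+5*I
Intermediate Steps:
v = 61 (v = 7 + 54 = 61)
B = 7290 (B = (9*(-18*(-5)))*9 = (9*90)*9 = 810*9 = 7290)
Z(p) = -61 - 336*p² (Z(p) = -336*p² - 1*61 = -336*p² - 61 = -61 - 336*p²)
√(Z(B) + S) = √((-61 - 336*7290²) - 361950) = √((-61 - 336*53144100) - 361950) = √((-61 - 17856417600) - 361950) = √(-17856417661 - 361950) = √(-17856779611) = 11*I*√147576691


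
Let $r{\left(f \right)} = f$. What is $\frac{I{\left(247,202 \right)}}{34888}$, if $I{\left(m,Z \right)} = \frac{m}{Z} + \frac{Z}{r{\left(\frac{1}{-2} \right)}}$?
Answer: $- \frac{11623}{1006768} \approx -0.011545$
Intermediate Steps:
$I{\left(m,Z \right)} = - 2 Z + \frac{m}{Z}$ ($I{\left(m,Z \right)} = \frac{m}{Z} + \frac{Z}{\frac{1}{-2}} = \frac{m}{Z} + \frac{Z}{- \frac{1}{2}} = \frac{m}{Z} + Z \left(-2\right) = \frac{m}{Z} - 2 Z = - 2 Z + \frac{m}{Z}$)
$\frac{I{\left(247,202 \right)}}{34888} = \frac{\left(-2\right) 202 + \frac{247}{202}}{34888} = \left(-404 + 247 \cdot \frac{1}{202}\right) \frac{1}{34888} = \left(-404 + \frac{247}{202}\right) \frac{1}{34888} = \left(- \frac{81361}{202}\right) \frac{1}{34888} = - \frac{11623}{1006768}$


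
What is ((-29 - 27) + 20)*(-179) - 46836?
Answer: -40392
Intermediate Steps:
((-29 - 27) + 20)*(-179) - 46836 = (-56 + 20)*(-179) - 46836 = -36*(-179) - 46836 = 6444 - 46836 = -40392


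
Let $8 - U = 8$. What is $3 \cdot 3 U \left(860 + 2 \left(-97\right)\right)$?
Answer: $0$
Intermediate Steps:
$U = 0$ ($U = 8 - 8 = 0$)
$3 \cdot 3 U \left(860 + 2 \left(-97\right)\right) = 3 \cdot 3 \cdot 0 \left(860 + 2 \left(-97\right)\right) = 9 \cdot 0 \left(860 - 194\right) = 0 \cdot 666 = 0$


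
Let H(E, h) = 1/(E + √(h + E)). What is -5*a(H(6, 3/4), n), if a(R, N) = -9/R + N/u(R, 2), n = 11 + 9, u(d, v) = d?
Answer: -330 - 165*√3/2 ≈ -472.89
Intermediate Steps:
n = 20
H(E, h) = 1/(E + √(E + h))
a(R, N) = -9/R + N/R
-5*a(H(6, 3/4), n) = -5*(-9 + 20)/(1/(6 + √(6 + 3/4))) = -5*11/(1/(6 + √(6 + 3*(¼)))) = -5*11/(1/(6 + √(6 + ¾))) = -5*11/(1/(6 + √(27/4))) = -5*11/(1/(6 + 3*√3/2)) = -5*(6 + 3*√3/2)*11 = -5*(66 + 33*√3/2) = -330 - 165*√3/2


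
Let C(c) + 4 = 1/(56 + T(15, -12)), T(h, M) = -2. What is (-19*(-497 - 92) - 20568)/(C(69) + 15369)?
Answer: -506358/829711 ≈ -0.61028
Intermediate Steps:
C(c) = -215/54 (C(c) = -4 + 1/(56 - 2) = -4 + 1/54 = -215/54)
(-19*(-497 - 92) - 20568)/(C(69) + 15369) = (-19*(-497 - 92) - 20568)/(-215/54 + 15369) = (-19*(-589) - 20568)/(829711/54) = (11191 - 20568)*(54/829711) = -9377*54/829711 = -506358/829711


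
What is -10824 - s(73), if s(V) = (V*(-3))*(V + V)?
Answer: 21150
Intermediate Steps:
s(V) = -6*V**2 (s(V) = (-3*V)*(2*V) = -6*V**2)
-10824 - s(73) = -10824 - (-6)*73**2 = -10824 - (-6)*5329 = -10824 - 1*(-31974) = -10824 + 31974 = 21150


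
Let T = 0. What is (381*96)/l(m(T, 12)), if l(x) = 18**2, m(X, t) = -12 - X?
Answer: 1016/9 ≈ 112.89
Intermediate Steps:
l(x) = 324
(381*96)/l(m(T, 12)) = (381*96)/324 = 36576*(1/324) = 1016/9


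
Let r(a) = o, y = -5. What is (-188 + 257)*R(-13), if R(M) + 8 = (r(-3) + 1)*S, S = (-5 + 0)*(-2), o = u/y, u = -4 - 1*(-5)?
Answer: 0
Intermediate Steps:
u = 1 (u = -4 + 5 = 1)
o = -1/5 (o = 1/(-5) = 1*(-1/5) = -1/5 ≈ -0.20000)
r(a) = -1/5
S = 10 (S = -5*(-2) = 10)
R(M) = 0 (R(M) = -8 + (-1/5 + 1)*10 = -8 + (4/5)*10 = -8 + 8 = 0)
(-188 + 257)*R(-13) = (-188 + 257)*0 = 69*0 = 0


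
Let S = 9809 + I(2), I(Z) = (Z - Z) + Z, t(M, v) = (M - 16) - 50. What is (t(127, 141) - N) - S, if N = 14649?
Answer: -24399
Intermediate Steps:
t(M, v) = -66 + M (t(M, v) = (-16 + M) - 50 = -66 + M)
I(Z) = Z (I(Z) = 0 + Z = Z)
S = 9811 (S = 9809 + 2 = 9811)
(t(127, 141) - N) - S = ((-66 + 127) - 1*14649) - 1*9811 = (61 - 14649) - 9811 = -14588 - 9811 = -24399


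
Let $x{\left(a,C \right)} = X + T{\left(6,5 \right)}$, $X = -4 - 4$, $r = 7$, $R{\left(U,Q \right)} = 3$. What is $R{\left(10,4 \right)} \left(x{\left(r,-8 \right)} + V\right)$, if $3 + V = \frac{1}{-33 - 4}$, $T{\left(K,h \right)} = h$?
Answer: $- \frac{669}{37} \approx -18.081$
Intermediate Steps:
$V = - \frac{112}{37}$ ($V = -3 + \frac{1}{-33 - 4} = -3 + \frac{1}{-37} = -3 - \frac{1}{37} = - \frac{112}{37} \approx -3.027$)
$X = -8$
$x{\left(a,C \right)} = -3$ ($x{\left(a,C \right)} = -8 + 5 = -3$)
$R{\left(10,4 \right)} \left(x{\left(r,-8 \right)} + V\right) = 3 \left(-3 - \frac{112}{37}\right) = 3 \left(- \frac{223}{37}\right) = - \frac{669}{37}$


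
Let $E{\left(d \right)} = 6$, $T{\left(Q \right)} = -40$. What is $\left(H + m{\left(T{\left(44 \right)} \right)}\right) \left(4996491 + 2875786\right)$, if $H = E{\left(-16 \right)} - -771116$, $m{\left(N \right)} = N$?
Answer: $6070171093714$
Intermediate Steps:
$H = 771122$ ($H = 6 - -771116 = 6 + 771116 = 771122$)
$\left(H + m{\left(T{\left(44 \right)} \right)}\right) \left(4996491 + 2875786\right) = \left(771122 - 40\right) \left(4996491 + 2875786\right) = 771082 \cdot 7872277 = 6070171093714$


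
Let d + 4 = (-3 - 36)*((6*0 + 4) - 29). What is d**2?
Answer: 942841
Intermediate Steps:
d = 971 (d = -4 + (-3 - 36)*((6*0 + 4) - 29) = -4 - 39*((0 + 4) - 29) = -4 - 39*(4 - 29) = -4 - 39*(-25) = -4 + 975 = 971)
d**2 = 971**2 = 942841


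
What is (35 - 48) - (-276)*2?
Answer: 539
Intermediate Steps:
(35 - 48) - (-276)*2 = -13 - 92*(-6) = -13 + 552 = 539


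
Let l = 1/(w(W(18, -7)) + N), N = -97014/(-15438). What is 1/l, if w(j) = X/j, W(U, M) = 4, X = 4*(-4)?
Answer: 5877/2573 ≈ 2.2841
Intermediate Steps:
X = -16
w(j) = -16/j
N = 16169/2573 (N = -97014*(-1/15438) = 16169/2573 ≈ 6.2841)
l = 2573/5877 (l = 1/(-16/4 + 16169/2573) = 1/(-16*¼ + 16169/2573) = 1/(-4 + 16169/2573) = 1/(5877/2573) = 2573/5877 ≈ 0.43781)
1/l = 1/(2573/5877) = 5877/2573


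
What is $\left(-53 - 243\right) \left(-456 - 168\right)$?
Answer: $184704$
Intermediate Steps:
$\left(-53 - 243\right) \left(-456 - 168\right) = \left(-53 - 243\right) \left(-624\right) = \left(-296\right) \left(-624\right) = 184704$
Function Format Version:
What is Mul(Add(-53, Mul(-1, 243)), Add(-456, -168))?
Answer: 184704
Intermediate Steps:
Mul(Add(-53, Mul(-1, 243)), Add(-456, -168)) = Mul(Add(-53, -243), -624) = Mul(-296, -624) = 184704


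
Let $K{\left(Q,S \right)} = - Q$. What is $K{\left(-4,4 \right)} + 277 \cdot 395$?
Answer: $109419$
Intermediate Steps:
$K{\left(-4,4 \right)} + 277 \cdot 395 = \left(-1\right) \left(-4\right) + 277 \cdot 395 = 4 + 109415 = 109419$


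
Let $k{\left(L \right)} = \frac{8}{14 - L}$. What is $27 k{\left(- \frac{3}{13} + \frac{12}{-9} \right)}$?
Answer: $\frac{8424}{607} \approx 13.878$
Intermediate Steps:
$27 k{\left(- \frac{3}{13} + \frac{12}{-9} \right)} = 27 \left(- \frac{8}{-14 + \left(- \frac{3}{13} + \frac{12}{-9}\right)}\right) = 27 \left(- \frac{8}{-14 + \left(\left(-3\right) \frac{1}{13} + 12 \left(- \frac{1}{9}\right)\right)}\right) = 27 \left(- \frac{8}{-14 - \frac{61}{39}}\right) = 27 \left(- \frac{8}{- \frac{607}{39}}\right) = 27 \left(\left(-8\right) \left(- \frac{39}{607}\right)\right) = 27 \cdot \frac{312}{607} = \frac{8424}{607}$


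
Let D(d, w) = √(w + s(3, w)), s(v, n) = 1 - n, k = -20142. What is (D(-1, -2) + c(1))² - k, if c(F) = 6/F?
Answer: 20191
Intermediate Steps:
D(d, w) = 1 (D(d, w) = √(w + (1 - w)) = √1 = 1)
(D(-1, -2) + c(1))² - k = (1 + 6/1)² - 1*(-20142) = (1 + 6*1)² + 20142 = (1 + 6)² + 20142 = 7² + 20142 = 49 + 20142 = 20191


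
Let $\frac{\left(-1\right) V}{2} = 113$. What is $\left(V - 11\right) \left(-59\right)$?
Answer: $13983$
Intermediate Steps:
$V = -226$ ($V = \left(-2\right) 113 = -226$)
$\left(V - 11\right) \left(-59\right) = \left(-226 - 11\right) \left(-59\right) = \left(-237\right) \left(-59\right) = 13983$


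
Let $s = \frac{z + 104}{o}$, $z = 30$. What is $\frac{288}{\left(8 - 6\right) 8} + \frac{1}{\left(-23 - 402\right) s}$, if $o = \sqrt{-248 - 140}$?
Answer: $18 - \frac{i \sqrt{97}}{28475} \approx 18.0 - 0.00034588 i$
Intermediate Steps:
$o = 2 i \sqrt{97}$ ($o = \sqrt{-388} = 2 i \sqrt{97} \approx 19.698 i$)
$s = - \frac{67 i \sqrt{97}}{97}$ ($s = \frac{30 + 104}{2 i \sqrt{97}} = 134 \left(- \frac{i \sqrt{97}}{194}\right) = - \frac{67 i \sqrt{97}}{97} \approx - 6.8028 i$)
$\frac{288}{\left(8 - 6\right) 8} + \frac{1}{\left(-23 - 402\right) s} = \frac{288}{\left(8 - 6\right) 8} + \frac{1}{\left(-23 - 402\right) \left(- \frac{67 i \sqrt{97}}{97}\right)} = \frac{288}{2 \cdot 8} + \frac{\frac{1}{67} i \sqrt{97}}{-425} = \frac{288}{16} - \frac{\frac{1}{67} i \sqrt{97}}{425} = 288 \cdot \frac{1}{16} - \frac{i \sqrt{97}}{28475} = 18 - \frac{i \sqrt{97}}{28475}$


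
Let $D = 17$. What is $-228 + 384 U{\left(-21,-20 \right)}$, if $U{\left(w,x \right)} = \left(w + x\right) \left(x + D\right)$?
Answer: $47004$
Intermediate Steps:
$U{\left(w,x \right)} = \left(17 + x\right) \left(w + x\right)$ ($U{\left(w,x \right)} = \left(w + x\right) \left(x + 17\right) = \left(w + x\right) \left(17 + x\right) = \left(17 + x\right) \left(w + x\right)$)
$-228 + 384 U{\left(-21,-20 \right)} = -228 + 384 \left(\left(-20\right)^{2} + 17 \left(-21\right) + 17 \left(-20\right) - -420\right) = -228 + 384 \left(400 - 357 - 340 + 420\right) = -228 + 384 \cdot 123 = -228 + 47232 = 47004$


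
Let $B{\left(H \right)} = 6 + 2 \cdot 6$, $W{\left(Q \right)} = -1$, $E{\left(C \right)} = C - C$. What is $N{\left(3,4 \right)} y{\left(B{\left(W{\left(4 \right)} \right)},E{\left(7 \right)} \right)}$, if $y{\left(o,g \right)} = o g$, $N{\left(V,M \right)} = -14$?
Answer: $0$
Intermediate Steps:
$E{\left(C \right)} = 0$
$B{\left(H \right)} = 18$ ($B{\left(H \right)} = 6 + 12 = 18$)
$y{\left(o,g \right)} = g o$
$N{\left(3,4 \right)} y{\left(B{\left(W{\left(4 \right)} \right)},E{\left(7 \right)} \right)} = - 14 \cdot 0 \cdot 18 = \left(-14\right) 0 = 0$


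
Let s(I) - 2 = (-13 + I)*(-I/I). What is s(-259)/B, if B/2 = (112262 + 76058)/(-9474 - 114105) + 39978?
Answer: 16930323/4940252942 ≈ 0.0034270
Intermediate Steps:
B = 9880505884/123579 (B = 2*((112262 + 76058)/(-9474 - 114105) + 39978) = 2*(188320/(-123579) + 39978) = 2*(188320*(-1/123579) + 39978) = 2*(-188320/123579 + 39978) = 2*(4940252942/123579) = 9880505884/123579 ≈ 79953.)
s(I) = 15 - I (s(I) = 2 + (-13 + I)*(-I/I) = 2 + (-13 + I)*(-1*1) = 2 + (-13 + I)*(-1) = 2 + (13 - I) = 15 - I)
s(-259)/B = (15 - 1*(-259))/(9880505884/123579) = (15 + 259)*(123579/9880505884) = 274*(123579/9880505884) = 16930323/4940252942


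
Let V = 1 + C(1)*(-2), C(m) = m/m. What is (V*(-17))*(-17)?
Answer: -289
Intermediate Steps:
C(m) = 1
V = -1 (V = 1 + 1*(-2) = 1 - 2 = -1)
(V*(-17))*(-17) = -1*(-17)*(-17) = 17*(-17) = -289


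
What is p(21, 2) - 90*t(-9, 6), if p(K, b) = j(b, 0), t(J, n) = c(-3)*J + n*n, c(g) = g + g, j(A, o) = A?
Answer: -8098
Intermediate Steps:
c(g) = 2*g
t(J, n) = n² - 6*J (t(J, n) = (2*(-3))*J + n*n = -6*J + n² = n² - 6*J)
p(K, b) = b
p(21, 2) - 90*t(-9, 6) = 2 - 90*(6² - 6*(-9)) = 2 - 90*(36 + 54) = 2 - 90*90 = 2 - 8100 = -8098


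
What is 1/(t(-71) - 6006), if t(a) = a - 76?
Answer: -1/6153 ≈ -0.00016252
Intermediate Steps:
t(a) = -76 + a
1/(t(-71) - 6006) = 1/((-76 - 71) - 6006) = 1/(-147 - 6006) = 1/(-6153) = -1/6153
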